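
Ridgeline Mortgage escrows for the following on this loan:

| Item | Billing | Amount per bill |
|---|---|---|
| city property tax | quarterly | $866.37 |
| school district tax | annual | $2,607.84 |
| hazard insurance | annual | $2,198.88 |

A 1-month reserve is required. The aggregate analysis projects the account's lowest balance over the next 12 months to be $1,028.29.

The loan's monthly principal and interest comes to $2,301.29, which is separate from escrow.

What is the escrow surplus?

$338.94

City property tax = $866.37 × 4 = $3,465.48 per year
School district tax = $2,607.84 per year
Hazard insurance = $2,198.88 per year
Total annual escrow = $8,272.20
Per month = $8,272.20 / 12 = $689.35
Required reserve = 1 × $689.35 = $689.35
Surplus = $1,028.29 − $689.35 = $338.94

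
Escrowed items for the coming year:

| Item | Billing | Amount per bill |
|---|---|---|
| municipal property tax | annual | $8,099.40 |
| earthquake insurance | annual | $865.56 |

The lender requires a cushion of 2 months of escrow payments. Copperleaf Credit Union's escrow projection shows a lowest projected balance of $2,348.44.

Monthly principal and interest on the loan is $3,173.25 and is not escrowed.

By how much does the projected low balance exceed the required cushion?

Municipal property tax — $8,099.40
Earthquake insurance — $865.56
Total annual escrow = $8,099.40 + $865.56 = $8,964.96
Monthly escrow = $8,964.96 / 12 = $747.08
Required cushion = 2 × $747.08 = $1,494.16
Excess over cushion: $2,348.44 − $1,494.16 = $854.28

$854.28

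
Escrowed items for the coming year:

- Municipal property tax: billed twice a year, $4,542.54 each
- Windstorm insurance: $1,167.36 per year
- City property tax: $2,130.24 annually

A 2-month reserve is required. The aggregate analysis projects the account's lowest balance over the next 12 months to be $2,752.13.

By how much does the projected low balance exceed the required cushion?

$688.35

Municipal property tax = $4,542.54 × 2 = $9,085.08
Windstorm insurance = $1,167.36
City property tax = $2,130.24
Annual escrow total = $9,085.08 + $1,167.36 + $2,130.24 = $12,382.68
Per month = $12,382.68 / 12 = $1,031.89
Required cushion = 2 × $1,031.89 = $2,063.78
Surplus = $2,752.13 − $2,063.78 = $688.35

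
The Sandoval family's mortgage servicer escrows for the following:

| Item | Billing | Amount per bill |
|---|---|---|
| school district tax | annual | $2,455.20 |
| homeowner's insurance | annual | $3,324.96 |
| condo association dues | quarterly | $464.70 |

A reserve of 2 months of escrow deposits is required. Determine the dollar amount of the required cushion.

School district tax: $2,455.20 annually
Homeowner's insurance: $3,324.96 annually
Condo association dues: $464.70 × 4 = $1,858.80 annually
Combined annual = $2,455.20 + $3,324.96 + $1,858.80 = $7,638.96
Base monthly escrow = $7,638.96 / 12 = $636.58
Cushion = 2 × $636.58 = $1,273.16

$1,273.16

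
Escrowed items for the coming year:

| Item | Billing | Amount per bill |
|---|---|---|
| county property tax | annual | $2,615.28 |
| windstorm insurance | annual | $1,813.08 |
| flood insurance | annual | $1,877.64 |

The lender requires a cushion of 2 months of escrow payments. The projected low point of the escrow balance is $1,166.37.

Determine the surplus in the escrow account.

$115.37

County property tax = $2,615.28 per year
Windstorm insurance = $1,813.08 per year
Flood insurance = $1,877.64 per year
Total annual escrow = $6,306.00
Monthly = $6,306.00 / 12 = $525.50
Cushion = 2 × $525.50 = $1,051.00
Surplus = $1,166.37 − $1,051.00 = $115.37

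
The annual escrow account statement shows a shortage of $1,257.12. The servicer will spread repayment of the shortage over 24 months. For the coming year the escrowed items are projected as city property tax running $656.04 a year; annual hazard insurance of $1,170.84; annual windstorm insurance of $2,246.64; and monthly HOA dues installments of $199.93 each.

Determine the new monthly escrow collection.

City property tax = $656.04 annually
Hazard insurance = $1,170.84 annually
Windstorm insurance = $2,246.64 annually
HOA dues = $199.93 × 12 = $2,399.16 annually
Yearly total = $6,472.68
Monthly = $6,472.68 / 12 = $539.39
Shortage per month = $1,257.12 ÷ 24 = $52.38
New monthly escrow = $539.39 + $52.38 = $591.77

$591.77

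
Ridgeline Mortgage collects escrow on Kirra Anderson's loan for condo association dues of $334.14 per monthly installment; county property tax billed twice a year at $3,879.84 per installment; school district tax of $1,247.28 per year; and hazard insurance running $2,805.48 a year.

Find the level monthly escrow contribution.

$1,318.51

Condo association dues = $334.14 × 12 = $4,009.68
County property tax = $3,879.84 × 2 = $7,759.68
School district tax = $1,247.28
Hazard insurance = $2,805.48
Combined annual = $4,009.68 + $7,759.68 + $1,247.28 + $2,805.48 = $15,822.12
Base monthly escrow = $15,822.12 ÷ 12 = $1,318.51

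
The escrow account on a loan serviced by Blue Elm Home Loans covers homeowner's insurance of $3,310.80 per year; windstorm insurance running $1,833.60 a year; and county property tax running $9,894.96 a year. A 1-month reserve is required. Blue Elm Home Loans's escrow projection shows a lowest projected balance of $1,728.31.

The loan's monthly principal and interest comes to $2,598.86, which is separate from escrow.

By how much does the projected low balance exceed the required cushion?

Homeowner's insurance: $3,310.80
Windstorm insurance: $1,833.60
County property tax: $9,894.96
Total per year = $3,310.80 + $1,833.60 + $9,894.96 = $15,039.36
Per month = $15,039.36 / 12 = $1,253.28
Cushion = 1 × $1,253.28 = $1,253.28
Excess over cushion: $1,728.31 − $1,253.28 = $475.03

$475.03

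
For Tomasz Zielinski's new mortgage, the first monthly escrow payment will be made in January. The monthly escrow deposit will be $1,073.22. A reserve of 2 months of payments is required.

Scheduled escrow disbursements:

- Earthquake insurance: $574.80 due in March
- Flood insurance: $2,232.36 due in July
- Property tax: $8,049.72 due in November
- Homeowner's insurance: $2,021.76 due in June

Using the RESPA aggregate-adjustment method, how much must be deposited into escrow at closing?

Cushion = 2 × $1,073.22 = $2,146.44
Trial balance (start $0, +$1,073.22 each month, − disbursements):
  Jan: +$1,073.22 → $1,073.22
  Feb: +$1,073.22 → $2,146.44
  Mar: +$1,073.22 − $574.80 → $2,644.86
  Apr: +$1,073.22 → $3,718.08
  May: +$1,073.22 → $4,791.30
  Jun: +$1,073.22 − $2,021.76 → $3,842.76
  Jul: +$1,073.22 − $2,232.36 → $2,683.62
  Aug: +$1,073.22 → $3,756.84
  Sep: +$1,073.22 → $4,830.06
  Oct: +$1,073.22 → $5,903.28
  Nov: +$1,073.22 − $8,049.72 → -$1,073.22
  Dec: +$1,073.22 → $0.00
Lowest trial balance = -$1,073.22 (Nov)
Initial deposit = cushion − low point = $2,146.44 − (-$1,073.22) = $3,219.66

$3,219.66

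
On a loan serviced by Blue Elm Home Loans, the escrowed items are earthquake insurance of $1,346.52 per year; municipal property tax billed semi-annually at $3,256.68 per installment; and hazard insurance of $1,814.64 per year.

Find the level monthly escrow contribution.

$806.21

Earthquake insurance: $1,346.52 annually
Municipal property tax: $3,256.68 × 2 = $6,513.36 annually
Hazard insurance: $1,814.64 annually
Yearly total = $1,346.52 + $6,513.36 + $1,814.64 = $9,674.52
Monthly escrow = $9,674.52 / 12 = $806.21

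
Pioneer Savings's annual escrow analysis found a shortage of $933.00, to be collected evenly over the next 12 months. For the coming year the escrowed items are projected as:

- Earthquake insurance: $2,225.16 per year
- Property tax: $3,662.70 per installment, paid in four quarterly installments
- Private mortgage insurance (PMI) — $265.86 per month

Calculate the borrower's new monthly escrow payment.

Earthquake insurance = $2,225.16
Property tax = $3,662.70 × 4 = $14,650.80
Private mortgage insurance (PMI) = $265.86 × 12 = $3,190.32
Combined annual = $2,225.16 + $14,650.80 + $3,190.32 = $20,066.28
Monthly escrow = $20,066.28 / 12 = $1,672.19
Shortage per month = $933.00 ÷ 12 = $77.75
Adjusted monthly = $1,672.19 + $77.75 = $1,749.94

$1,749.94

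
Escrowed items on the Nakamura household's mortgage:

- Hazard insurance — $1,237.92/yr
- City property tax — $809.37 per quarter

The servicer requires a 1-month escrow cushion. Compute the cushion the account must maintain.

Hazard insurance = $1,237.92 annually
City property tax = $809.37 × 4 = $3,237.48 annually
Total annual escrow = $1,237.92 + $3,237.48 = $4,475.40
Per month = $4,475.40 ÷ 12 = $372.95
Reserve = 1 × $372.95 = $372.95

$372.95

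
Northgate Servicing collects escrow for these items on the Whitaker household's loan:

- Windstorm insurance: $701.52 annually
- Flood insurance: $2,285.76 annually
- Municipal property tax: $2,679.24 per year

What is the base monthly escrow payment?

Windstorm insurance — $701.52 annually
Flood insurance — $2,285.76 annually
Municipal property tax — $2,679.24 annually
Total per year = $701.52 + $2,285.76 + $2,679.24 = $5,666.52
Monthly = $5,666.52 / 12 = $472.21

$472.21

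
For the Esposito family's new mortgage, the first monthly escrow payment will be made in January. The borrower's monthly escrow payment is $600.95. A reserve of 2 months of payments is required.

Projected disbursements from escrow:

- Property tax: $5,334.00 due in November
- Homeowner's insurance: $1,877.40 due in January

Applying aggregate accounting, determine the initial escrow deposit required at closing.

Cushion = 2 × $600.95 = $1,201.90
Trial balance (start $0, +$600.95 each month, − disbursements):
  Jan: +$600.95 − $1,877.40 → -$1,276.45
  Feb: +$600.95 → -$675.50
  Mar: +$600.95 → -$74.55
  Apr: +$600.95 → $526.40
  May: +$600.95 → $1,127.35
  Jun: +$600.95 → $1,728.30
  Jul: +$600.95 → $2,329.25
  Aug: +$600.95 → $2,930.20
  Sep: +$600.95 → $3,531.15
  Oct: +$600.95 → $4,132.10
  Nov: +$600.95 − $5,334.00 → -$600.95
  Dec: +$600.95 → $0.00
Lowest trial balance = -$1,276.45 (Jan)
Initial deposit = cushion − low point = $1,201.90 − (-$1,276.45) = $2,478.35

$2,478.35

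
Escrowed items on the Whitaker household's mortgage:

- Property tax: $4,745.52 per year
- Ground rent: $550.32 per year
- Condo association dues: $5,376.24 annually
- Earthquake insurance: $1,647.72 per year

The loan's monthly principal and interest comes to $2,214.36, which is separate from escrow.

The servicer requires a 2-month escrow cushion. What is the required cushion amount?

Property tax = $4,745.52 per year
Ground rent = $550.32 per year
Condo association dues = $5,376.24 per year
Earthquake insurance = $1,647.72 per year
Annual escrow total = $4,745.52 + $550.32 + $5,376.24 + $1,647.72 = $12,319.80
Monthly escrow = $12,319.80 ÷ 12 = $1,026.65
Cushion = 2 × $1,026.65 = $2,053.30

$2,053.30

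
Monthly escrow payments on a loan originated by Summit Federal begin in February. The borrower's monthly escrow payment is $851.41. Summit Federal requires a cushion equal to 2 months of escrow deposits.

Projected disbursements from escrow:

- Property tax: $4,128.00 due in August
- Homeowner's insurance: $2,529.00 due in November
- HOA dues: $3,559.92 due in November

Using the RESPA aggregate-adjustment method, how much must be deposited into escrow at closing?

$3,405.64

Cushion = 2 × $851.41 = $1,702.82
Trial balance (start $0, +$851.41 each month, − disbursements):
  Feb: +$851.41 → $851.41
  Mar: +$851.41 → $1,702.82
  Apr: +$851.41 → $2,554.23
  May: +$851.41 → $3,405.64
  Jun: +$851.41 → $4,257.05
  Jul: +$851.41 → $5,108.46
  Aug: +$851.41 − $4,128.00 → $1,831.87
  Sep: +$851.41 → $2,683.28
  Oct: +$851.41 → $3,534.69
  Nov: +$851.41 − $6,088.92 → -$1,702.82
  Dec: +$851.41 → -$851.41
  Jan: +$851.41 → $0.00
Lowest trial balance = -$1,702.82 (Nov)
Initial deposit = cushion − low point = $1,702.82 − (-$1,702.82) = $3,405.64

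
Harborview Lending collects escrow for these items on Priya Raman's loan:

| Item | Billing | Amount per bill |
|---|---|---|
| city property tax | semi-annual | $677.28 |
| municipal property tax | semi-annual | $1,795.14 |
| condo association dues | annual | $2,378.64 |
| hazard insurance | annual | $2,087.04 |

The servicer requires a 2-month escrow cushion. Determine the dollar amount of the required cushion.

$1,568.42

City property tax — $677.28 × 2 = $1,354.56 per year
Municipal property tax — $1,795.14 × 2 = $3,590.28 per year
Condo association dues — $2,378.64 per year
Hazard insurance — $2,087.04 per year
Total per year = $1,354.56 + $3,590.28 + $2,378.64 + $2,087.04 = $9,410.52
Base monthly escrow = $9,410.52 ÷ 12 = $784.21
Reserve = 2 × $784.21 = $1,568.42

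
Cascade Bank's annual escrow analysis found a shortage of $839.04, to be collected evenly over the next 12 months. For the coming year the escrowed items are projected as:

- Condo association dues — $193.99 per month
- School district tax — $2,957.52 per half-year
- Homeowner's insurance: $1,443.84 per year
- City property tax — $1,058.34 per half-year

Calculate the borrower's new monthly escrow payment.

$1,053.54

Condo association dues = $193.99 × 12 = $2,327.88 annually
School district tax = $2,957.52 × 2 = $5,915.04 annually
Homeowner's insurance = $1,443.84 annually
City property tax = $1,058.34 × 2 = $2,116.68 annually
Annual escrow total = $2,327.88 + $5,915.04 + $1,443.84 + $2,116.68 = $11,803.44
Base monthly escrow = $11,803.44 / 12 = $983.62
Shortage spread = $839.04 / 12 = $69.92/mo
Adjusted monthly = $983.62 + $69.92 = $1,053.54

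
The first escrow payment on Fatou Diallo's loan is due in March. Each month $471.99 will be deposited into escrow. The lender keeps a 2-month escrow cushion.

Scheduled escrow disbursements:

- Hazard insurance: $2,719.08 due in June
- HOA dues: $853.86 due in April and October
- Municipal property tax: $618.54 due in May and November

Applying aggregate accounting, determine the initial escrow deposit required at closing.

Cushion = 2 × $471.99 = $943.98
Trial balance (start $0, +$471.99 each month, − disbursements):
  Mar: +$471.99 → $471.99
  Apr: +$471.99 − $853.86 → $90.12
  May: +$471.99 − $618.54 → -$56.43
  Jun: +$471.99 − $2,719.08 → -$2,303.52
  Jul: +$471.99 → -$1,831.53
  Aug: +$471.99 → -$1,359.54
  Sep: +$471.99 → -$887.55
  Oct: +$471.99 − $853.86 → -$1,269.42
  Nov: +$471.99 − $618.54 → -$1,415.97
  Dec: +$471.99 → -$943.98
  Jan: +$471.99 → -$471.99
  Feb: +$471.99 → $0.00
Lowest trial balance = -$2,303.52 (Jun)
Initial deposit = cushion − low point = $943.98 − (-$2,303.52) = $3,247.50

$3,247.50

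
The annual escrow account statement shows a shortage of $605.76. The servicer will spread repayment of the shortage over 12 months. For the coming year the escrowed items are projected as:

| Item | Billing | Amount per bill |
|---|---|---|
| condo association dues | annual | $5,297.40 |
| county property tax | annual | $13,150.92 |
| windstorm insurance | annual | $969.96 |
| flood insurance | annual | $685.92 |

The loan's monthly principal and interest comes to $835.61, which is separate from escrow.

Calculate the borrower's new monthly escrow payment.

$1,725.83

Condo association dues: $5,297.40 annually
County property tax: $13,150.92 annually
Windstorm insurance: $969.96 annually
Flood insurance: $685.92 annually
Total per year = $20,104.20
Base monthly escrow = $20,104.20 ÷ 12 = $1,675.35
Shortage per month = $605.76 ÷ 12 = $50.48
New monthly escrow = $1,675.35 + $50.48 = $1,725.83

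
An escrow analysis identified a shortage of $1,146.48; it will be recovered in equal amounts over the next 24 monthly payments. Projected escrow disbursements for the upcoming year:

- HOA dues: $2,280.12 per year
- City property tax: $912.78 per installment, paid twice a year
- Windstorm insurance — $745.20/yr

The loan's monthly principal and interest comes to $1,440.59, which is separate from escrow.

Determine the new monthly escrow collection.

HOA dues — $2,280.12
City property tax — $912.78 × 2 = $1,825.56
Windstorm insurance — $745.20
Total per year = $2,280.12 + $1,825.56 + $745.20 = $4,850.88
Monthly escrow = $4,850.88 ÷ 12 = $404.24
Monthly shortage recovery: $1,146.48 / 24 = $47.77
New monthly escrow = $404.24 + $47.77 = $452.01

$452.01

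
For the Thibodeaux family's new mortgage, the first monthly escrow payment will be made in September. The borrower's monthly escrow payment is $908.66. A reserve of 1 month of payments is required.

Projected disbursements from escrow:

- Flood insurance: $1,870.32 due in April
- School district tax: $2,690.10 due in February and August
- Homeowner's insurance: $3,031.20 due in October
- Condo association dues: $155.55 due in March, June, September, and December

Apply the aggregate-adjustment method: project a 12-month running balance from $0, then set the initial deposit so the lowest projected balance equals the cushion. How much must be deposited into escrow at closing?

$2,278.09

Cushion = 1 × $908.66 = $908.66
Trial balance (start $0, +$908.66 each month, − disbursements):
  Sep: +$908.66 − $155.55 → $753.11
  Oct: +$908.66 − $3,031.20 → -$1,369.43
  Nov: +$908.66 → -$460.77
  Dec: +$908.66 − $155.55 → $292.34
  Jan: +$908.66 → $1,201.00
  Feb: +$908.66 − $2,690.10 → -$580.44
  Mar: +$908.66 − $155.55 → $172.67
  Apr: +$908.66 − $1,870.32 → -$788.99
  May: +$908.66 → $119.67
  Jun: +$908.66 − $155.55 → $872.78
  Jul: +$908.66 → $1,781.44
  Aug: +$908.66 − $2,690.10 → $0.00
Lowest trial balance = -$1,369.43 (Oct)
Initial deposit = cushion − low point = $908.66 − (-$1,369.43) = $2,278.09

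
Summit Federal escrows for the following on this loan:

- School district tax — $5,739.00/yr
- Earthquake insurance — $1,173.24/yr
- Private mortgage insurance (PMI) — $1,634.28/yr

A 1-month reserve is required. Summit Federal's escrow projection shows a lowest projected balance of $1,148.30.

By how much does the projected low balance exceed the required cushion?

School district tax: $5,739.00
Earthquake insurance: $1,173.24
Private mortgage insurance (PMI): $1,634.28
Total annual escrow = $8,546.52
Per month = $8,546.52 / 12 = $712.21
Required reserve = 1 × $712.21 = $712.21
Excess over cushion: $1,148.30 − $712.21 = $436.09

$436.09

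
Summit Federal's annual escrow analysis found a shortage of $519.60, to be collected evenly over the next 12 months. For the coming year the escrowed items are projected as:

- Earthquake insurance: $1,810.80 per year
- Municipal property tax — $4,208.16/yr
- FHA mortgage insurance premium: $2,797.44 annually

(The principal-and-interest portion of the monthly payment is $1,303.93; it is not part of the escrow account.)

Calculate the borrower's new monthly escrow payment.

Earthquake insurance = $1,810.80 per year
Municipal property tax = $4,208.16 per year
FHA mortgage insurance premium = $2,797.44 per year
Annual escrow total = $1,810.80 + $4,208.16 + $2,797.44 = $8,816.40
Base monthly escrow = $8,816.40 ÷ 12 = $734.70
Shortage spread = $519.60 / 12 = $43.30/mo
New monthly escrow = $734.70 + $43.30 = $778.00

$778.00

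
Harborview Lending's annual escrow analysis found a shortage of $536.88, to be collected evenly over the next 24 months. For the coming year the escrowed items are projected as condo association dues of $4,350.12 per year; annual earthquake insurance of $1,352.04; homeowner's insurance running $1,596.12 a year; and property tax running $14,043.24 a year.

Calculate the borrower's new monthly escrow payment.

$1,800.83

Condo association dues: $4,350.12/yr
Earthquake insurance: $1,352.04/yr
Homeowner's insurance: $1,596.12/yr
Property tax: $14,043.24/yr
Annual escrow total = $4,350.12 + $1,352.04 + $1,596.12 + $14,043.24 = $21,341.52
Monthly escrow = $21,341.52 ÷ 12 = $1,778.46
Shortage spread = $536.88 / 24 = $22.37/mo
New monthly escrow = $1,778.46 + $22.37 = $1,800.83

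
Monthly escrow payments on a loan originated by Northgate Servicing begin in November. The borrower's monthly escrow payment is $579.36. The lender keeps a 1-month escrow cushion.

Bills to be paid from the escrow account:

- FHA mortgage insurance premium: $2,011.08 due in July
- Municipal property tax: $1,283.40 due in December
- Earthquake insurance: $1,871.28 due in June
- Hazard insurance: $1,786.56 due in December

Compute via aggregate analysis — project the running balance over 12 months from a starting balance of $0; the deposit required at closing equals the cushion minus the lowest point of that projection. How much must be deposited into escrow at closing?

Cushion = 1 × $579.36 = $579.36
Trial balance (start $0, +$579.36 each month, − disbursements):
  Nov: +$579.36 → $579.36
  Dec: +$579.36 − $3,069.96 → -$1,911.24
  Jan: +$579.36 → -$1,331.88
  Feb: +$579.36 → -$752.52
  Mar: +$579.36 → -$173.16
  Apr: +$579.36 → $406.20
  May: +$579.36 → $985.56
  Jun: +$579.36 − $1,871.28 → -$306.36
  Jul: +$579.36 − $2,011.08 → -$1,738.08
  Aug: +$579.36 → -$1,158.72
  Sep: +$579.36 → -$579.36
  Oct: +$579.36 → $0.00
Lowest trial balance = -$1,911.24 (Dec)
Initial deposit = cushion − low point = $579.36 − (-$1,911.24) = $2,490.60

$2,490.60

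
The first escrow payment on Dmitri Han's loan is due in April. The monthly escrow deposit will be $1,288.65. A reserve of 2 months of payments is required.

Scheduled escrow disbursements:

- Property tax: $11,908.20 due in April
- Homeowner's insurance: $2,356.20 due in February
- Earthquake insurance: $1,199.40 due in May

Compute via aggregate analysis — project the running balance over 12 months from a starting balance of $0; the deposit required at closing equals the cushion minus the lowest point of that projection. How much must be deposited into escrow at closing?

Cushion = 2 × $1,288.65 = $2,577.30
Trial balance (start $0, +$1,288.65 each month, − disbursements):
  Apr: +$1,288.65 − $11,908.20 → -$10,619.55
  May: +$1,288.65 − $1,199.40 → -$10,530.30
  Jun: +$1,288.65 → -$9,241.65
  Jul: +$1,288.65 → -$7,953.00
  Aug: +$1,288.65 → -$6,664.35
  Sep: +$1,288.65 → -$5,375.70
  Oct: +$1,288.65 → -$4,087.05
  Nov: +$1,288.65 → -$2,798.40
  Dec: +$1,288.65 → -$1,509.75
  Jan: +$1,288.65 → -$221.10
  Feb: +$1,288.65 − $2,356.20 → -$1,288.65
  Mar: +$1,288.65 → $0.00
Lowest trial balance = -$10,619.55 (Apr)
Initial deposit = cushion − low point = $2,577.30 − (-$10,619.55) = $13,196.85

$13,196.85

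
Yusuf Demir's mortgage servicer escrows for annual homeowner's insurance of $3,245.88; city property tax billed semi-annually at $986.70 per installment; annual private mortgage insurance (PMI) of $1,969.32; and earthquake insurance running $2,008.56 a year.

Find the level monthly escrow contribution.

Homeowner's insurance — $3,245.88 per year
City property tax — $986.70 × 2 = $1,973.40 per year
Private mortgage insurance (PMI) — $1,969.32 per year
Earthquake insurance — $2,008.56 per year
Annual escrow total = $3,245.88 + $1,973.40 + $1,969.32 + $2,008.56 = $9,197.16
Base monthly escrow = $9,197.16 / 12 = $766.43

$766.43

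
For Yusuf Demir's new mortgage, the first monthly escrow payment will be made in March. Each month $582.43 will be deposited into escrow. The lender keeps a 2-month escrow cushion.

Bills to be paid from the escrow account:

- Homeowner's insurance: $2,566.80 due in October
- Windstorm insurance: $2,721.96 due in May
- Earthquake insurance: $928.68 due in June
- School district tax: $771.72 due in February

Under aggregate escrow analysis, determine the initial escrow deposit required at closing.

Cushion = 2 × $582.43 = $1,164.86
Trial balance (start $0, +$582.43 each month, − disbursements):
  Mar: +$582.43 → $582.43
  Apr: +$582.43 → $1,164.86
  May: +$582.43 − $2,721.96 → -$974.67
  Jun: +$582.43 − $928.68 → -$1,320.92
  Jul: +$582.43 → -$738.49
  Aug: +$582.43 → -$156.06
  Sep: +$582.43 → $426.37
  Oct: +$582.43 − $2,566.80 → -$1,558.00
  Nov: +$582.43 → -$975.57
  Dec: +$582.43 → -$393.14
  Jan: +$582.43 → $189.29
  Feb: +$582.43 − $771.72 → $0.00
Lowest trial balance = -$1,558.00 (Oct)
Initial deposit = cushion − low point = $1,164.86 − (-$1,558.00) = $2,722.86

$2,722.86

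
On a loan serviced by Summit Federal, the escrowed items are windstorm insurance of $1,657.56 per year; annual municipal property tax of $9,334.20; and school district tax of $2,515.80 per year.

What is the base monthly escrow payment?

$1,125.63

Windstorm insurance — $1,657.56
Municipal property tax — $9,334.20
School district tax — $2,515.80
Yearly total = $1,657.56 + $9,334.20 + $2,515.80 = $13,507.56
Monthly = $13,507.56 ÷ 12 = $1,125.63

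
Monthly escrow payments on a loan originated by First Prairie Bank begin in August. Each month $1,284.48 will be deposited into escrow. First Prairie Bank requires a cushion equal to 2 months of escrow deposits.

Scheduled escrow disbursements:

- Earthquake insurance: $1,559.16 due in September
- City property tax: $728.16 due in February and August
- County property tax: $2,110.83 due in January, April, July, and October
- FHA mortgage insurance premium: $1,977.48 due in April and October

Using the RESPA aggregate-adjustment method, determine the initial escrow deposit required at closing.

Cushion = 2 × $1,284.48 = $2,568.96
Trial balance (start $0, +$1,284.48 each month, − disbursements):
  Aug: +$1,284.48 − $728.16 → $556.32
  Sep: +$1,284.48 − $1,559.16 → $281.64
  Oct: +$1,284.48 − $4,088.31 → -$2,522.19
  Nov: +$1,284.48 → -$1,237.71
  Dec: +$1,284.48 → $46.77
  Jan: +$1,284.48 − $2,110.83 → -$779.58
  Feb: +$1,284.48 − $728.16 → -$223.26
  Mar: +$1,284.48 → $1,061.22
  Apr: +$1,284.48 − $4,088.31 → -$1,742.61
  May: +$1,284.48 → -$458.13
  Jun: +$1,284.48 → $826.35
  Jul: +$1,284.48 − $2,110.83 → $0.00
Lowest trial balance = -$2,522.19 (Oct)
Initial deposit = cushion − low point = $2,568.96 − (-$2,522.19) = $5,091.15

$5,091.15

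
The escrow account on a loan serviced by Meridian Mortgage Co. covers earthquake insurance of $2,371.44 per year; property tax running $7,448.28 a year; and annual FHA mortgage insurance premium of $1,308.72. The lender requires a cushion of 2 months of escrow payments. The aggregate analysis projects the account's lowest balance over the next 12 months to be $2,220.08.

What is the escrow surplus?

$365.34

Earthquake insurance — $2,371.44
Property tax — $7,448.28
FHA mortgage insurance premium — $1,308.72
Yearly total = $2,371.44 + $7,448.28 + $1,308.72 = $11,128.44
Monthly = $11,128.44 / 12 = $927.37
Cushion = 2 × $927.37 = $1,854.74
Excess over cushion: $2,220.08 − $1,854.74 = $365.34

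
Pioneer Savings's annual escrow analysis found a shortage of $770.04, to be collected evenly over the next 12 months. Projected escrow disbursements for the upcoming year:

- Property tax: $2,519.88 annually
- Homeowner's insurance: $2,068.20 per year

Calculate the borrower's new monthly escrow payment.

Property tax: $2,519.88 annually
Homeowner's insurance: $2,068.20 annually
Annual escrow total = $2,519.88 + $2,068.20 = $4,588.08
Monthly escrow = $4,588.08 / 12 = $382.34
Monthly shortage recovery: $770.04 / 12 = $64.17
Adjusted monthly = $382.34 + $64.17 = $446.51

$446.51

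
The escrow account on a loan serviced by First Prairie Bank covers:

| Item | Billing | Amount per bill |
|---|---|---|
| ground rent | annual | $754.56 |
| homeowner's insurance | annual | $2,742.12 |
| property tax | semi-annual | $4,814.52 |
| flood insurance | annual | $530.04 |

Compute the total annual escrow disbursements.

$13,655.76

Ground rent = $754.56
Homeowner's insurance = $2,742.12
Property tax = $4,814.52 × 2 = $9,629.04
Flood insurance = $530.04
Total annual escrow = $754.56 + $2,742.12 + $9,629.04 + $530.04 = $13,655.76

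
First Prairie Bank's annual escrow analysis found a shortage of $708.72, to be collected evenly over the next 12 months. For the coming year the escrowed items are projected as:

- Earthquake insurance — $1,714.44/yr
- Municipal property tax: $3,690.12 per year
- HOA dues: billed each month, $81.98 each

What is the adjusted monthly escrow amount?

Earthquake insurance: $1,714.44 annually
Municipal property tax: $3,690.12 annually
HOA dues: $81.98 × 12 = $983.76 annually
Annual escrow total = $1,714.44 + $3,690.12 + $983.76 = $6,388.32
Monthly escrow = $6,388.32 ÷ 12 = $532.36
Monthly shortage recovery: $708.72 / 12 = $59.06
New monthly escrow = $532.36 + $59.06 = $591.42

$591.42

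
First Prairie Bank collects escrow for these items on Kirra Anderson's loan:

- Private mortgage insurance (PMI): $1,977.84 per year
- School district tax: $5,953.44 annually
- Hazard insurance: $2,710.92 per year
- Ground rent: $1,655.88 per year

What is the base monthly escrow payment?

$1,024.84

Private mortgage insurance (PMI): $1,977.84/yr
School district tax: $5,953.44/yr
Hazard insurance: $2,710.92/yr
Ground rent: $1,655.88/yr
Yearly total = $12,298.08
Monthly escrow = $12,298.08 ÷ 12 = $1,024.84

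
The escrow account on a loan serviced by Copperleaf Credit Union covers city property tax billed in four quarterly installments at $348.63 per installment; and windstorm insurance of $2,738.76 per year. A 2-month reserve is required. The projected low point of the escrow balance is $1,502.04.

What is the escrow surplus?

City property tax: $348.63 × 4 = $1,394.52 annually
Windstorm insurance: $2,738.76 annually
Total per year = $1,394.52 + $2,738.76 = $4,133.28
Per month = $4,133.28 ÷ 12 = $344.44
Cushion = 2 × $344.44 = $688.88
Excess over cushion: $1,502.04 − $688.88 = $813.16

$813.16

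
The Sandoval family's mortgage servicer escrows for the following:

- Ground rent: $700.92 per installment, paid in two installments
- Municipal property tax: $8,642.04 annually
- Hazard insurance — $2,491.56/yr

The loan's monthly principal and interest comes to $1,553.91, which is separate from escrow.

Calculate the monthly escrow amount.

$1,044.62

Ground rent = $700.92 × 2 = $1,401.84/yr
Municipal property tax = $8,642.04/yr
Hazard insurance = $2,491.56/yr
Yearly total = $12,535.44
Monthly = $12,535.44 / 12 = $1,044.62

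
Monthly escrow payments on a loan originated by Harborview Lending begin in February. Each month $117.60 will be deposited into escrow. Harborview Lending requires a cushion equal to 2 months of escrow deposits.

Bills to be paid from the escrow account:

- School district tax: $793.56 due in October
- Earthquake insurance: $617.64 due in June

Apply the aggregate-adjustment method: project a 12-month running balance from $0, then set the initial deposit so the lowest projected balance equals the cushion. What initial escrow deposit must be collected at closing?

$588.00

Cushion = 2 × $117.60 = $235.20
Trial balance (start $0, +$117.60 each month, − disbursements):
  Feb: +$117.60 → $117.60
  Mar: +$117.60 → $235.20
  Apr: +$117.60 → $352.80
  May: +$117.60 → $470.40
  Jun: +$117.60 − $617.64 → -$29.64
  Jul: +$117.60 → $87.96
  Aug: +$117.60 → $205.56
  Sep: +$117.60 → $323.16
  Oct: +$117.60 − $793.56 → -$352.80
  Nov: +$117.60 → -$235.20
  Dec: +$117.60 → -$117.60
  Jan: +$117.60 → $0.00
Lowest trial balance = -$352.80 (Oct)
Initial deposit = cushion − low point = $235.20 − (-$352.80) = $588.00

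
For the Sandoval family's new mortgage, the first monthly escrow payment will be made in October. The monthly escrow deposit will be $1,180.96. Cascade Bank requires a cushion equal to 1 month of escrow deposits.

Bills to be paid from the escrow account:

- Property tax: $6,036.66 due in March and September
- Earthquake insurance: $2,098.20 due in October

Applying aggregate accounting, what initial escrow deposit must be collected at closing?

Cushion = 1 × $1,180.96 = $1,180.96
Trial balance (start $0, +$1,180.96 each month, − disbursements):
  Oct: +$1,180.96 − $2,098.20 → -$917.24
  Nov: +$1,180.96 → $263.72
  Dec: +$1,180.96 → $1,444.68
  Jan: +$1,180.96 → $2,625.64
  Feb: +$1,180.96 → $3,806.60
  Mar: +$1,180.96 − $6,036.66 → -$1,049.10
  Apr: +$1,180.96 → $131.86
  May: +$1,180.96 → $1,312.82
  Jun: +$1,180.96 → $2,493.78
  Jul: +$1,180.96 → $3,674.74
  Aug: +$1,180.96 → $4,855.70
  Sep: +$1,180.96 − $6,036.66 → $0.00
Lowest trial balance = -$1,049.10 (Mar)
Initial deposit = cushion − low point = $1,180.96 − (-$1,049.10) = $2,230.06

$2,230.06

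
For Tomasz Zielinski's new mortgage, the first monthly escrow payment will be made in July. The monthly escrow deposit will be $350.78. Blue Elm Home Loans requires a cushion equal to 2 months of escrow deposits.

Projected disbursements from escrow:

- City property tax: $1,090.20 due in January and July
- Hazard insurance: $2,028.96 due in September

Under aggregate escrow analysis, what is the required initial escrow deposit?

$2,768.38

Cushion = 2 × $350.78 = $701.56
Trial balance (start $0, +$350.78 each month, − disbursements):
  Jul: +$350.78 − $1,090.20 → -$739.42
  Aug: +$350.78 → -$388.64
  Sep: +$350.78 − $2,028.96 → -$2,066.82
  Oct: +$350.78 → -$1,716.04
  Nov: +$350.78 → -$1,365.26
  Dec: +$350.78 → -$1,014.48
  Jan: +$350.78 − $1,090.20 → -$1,753.90
  Feb: +$350.78 → -$1,403.12
  Mar: +$350.78 → -$1,052.34
  Apr: +$350.78 → -$701.56
  May: +$350.78 → -$350.78
  Jun: +$350.78 → $0.00
Lowest trial balance = -$2,066.82 (Sep)
Initial deposit = cushion − low point = $701.56 − (-$2,066.82) = $2,768.38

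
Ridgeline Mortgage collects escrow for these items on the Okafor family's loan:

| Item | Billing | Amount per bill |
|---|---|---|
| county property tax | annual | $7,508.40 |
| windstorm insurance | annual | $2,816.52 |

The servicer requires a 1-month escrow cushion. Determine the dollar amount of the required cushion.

$860.41

County property tax — $7,508.40 per year
Windstorm insurance — $2,816.52 per year
Combined annual = $7,508.40 + $2,816.52 = $10,324.92
Base monthly escrow = $10,324.92 / 12 = $860.41
Required cushion = 1 × $860.41 = $860.41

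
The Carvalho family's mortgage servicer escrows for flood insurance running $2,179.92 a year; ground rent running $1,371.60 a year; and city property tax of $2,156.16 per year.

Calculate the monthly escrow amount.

$475.64

Flood insurance = $2,179.92/yr
Ground rent = $1,371.60/yr
City property tax = $2,156.16/yr
Annual escrow total = $2,179.92 + $1,371.60 + $2,156.16 = $5,707.68
Base monthly escrow = $5,707.68 / 12 = $475.64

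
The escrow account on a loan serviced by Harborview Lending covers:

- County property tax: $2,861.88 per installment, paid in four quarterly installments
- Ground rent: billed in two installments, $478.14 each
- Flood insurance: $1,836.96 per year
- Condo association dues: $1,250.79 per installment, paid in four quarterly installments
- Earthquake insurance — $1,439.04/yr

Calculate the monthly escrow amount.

County property tax — $2,861.88 × 4 = $11,447.52/yr
Ground rent — $478.14 × 2 = $956.28/yr
Flood insurance — $1,836.96/yr
Condo association dues — $1,250.79 × 4 = $5,003.16/yr
Earthquake insurance — $1,439.04/yr
Total annual escrow = $20,682.96
Base monthly escrow = $20,682.96 / 12 = $1,723.58

$1,723.58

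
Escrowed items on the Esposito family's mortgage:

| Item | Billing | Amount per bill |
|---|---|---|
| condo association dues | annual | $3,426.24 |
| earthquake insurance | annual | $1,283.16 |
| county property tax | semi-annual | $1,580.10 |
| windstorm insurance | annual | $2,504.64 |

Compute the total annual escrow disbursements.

$10,374.24

Condo association dues: $3,426.24 annually
Earthquake insurance: $1,283.16 annually
County property tax: $1,580.10 × 2 = $3,160.20 annually
Windstorm insurance: $2,504.64 annually
Total annual escrow = $3,426.24 + $1,283.16 + $3,160.20 + $2,504.64 = $10,374.24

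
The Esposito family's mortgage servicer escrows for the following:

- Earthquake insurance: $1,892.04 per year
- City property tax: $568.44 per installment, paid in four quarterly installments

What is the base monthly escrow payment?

$347.15

Earthquake insurance = $1,892.04
City property tax = $568.44 × 4 = $2,273.76
Combined annual = $4,165.80
Monthly escrow = $4,165.80 ÷ 12 = $347.15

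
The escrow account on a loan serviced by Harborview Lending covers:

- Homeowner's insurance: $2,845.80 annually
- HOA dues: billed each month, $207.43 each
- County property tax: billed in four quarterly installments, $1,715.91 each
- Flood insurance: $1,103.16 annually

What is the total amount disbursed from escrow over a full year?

Homeowner's insurance = $2,845.80 per year
HOA dues = $207.43 × 12 = $2,489.16 per year
County property tax = $1,715.91 × 4 = $6,863.64 per year
Flood insurance = $1,103.16 per year
Combined annual = $2,845.80 + $2,489.16 + $6,863.64 + $1,103.16 = $13,301.76

$13,301.76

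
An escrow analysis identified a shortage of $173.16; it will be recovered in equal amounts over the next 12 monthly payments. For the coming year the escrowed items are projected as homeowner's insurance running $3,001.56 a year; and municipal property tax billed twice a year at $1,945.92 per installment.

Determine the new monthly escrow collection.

$588.88

Homeowner's insurance — $3,001.56
Municipal property tax — $1,945.92 × 2 = $3,891.84
Total per year = $3,001.56 + $3,891.84 = $6,893.40
Monthly escrow = $6,893.40 / 12 = $574.45
Monthly shortage recovery: $173.16 ÷ 12 = $14.43
Adjusted monthly = $574.45 + $14.43 = $588.88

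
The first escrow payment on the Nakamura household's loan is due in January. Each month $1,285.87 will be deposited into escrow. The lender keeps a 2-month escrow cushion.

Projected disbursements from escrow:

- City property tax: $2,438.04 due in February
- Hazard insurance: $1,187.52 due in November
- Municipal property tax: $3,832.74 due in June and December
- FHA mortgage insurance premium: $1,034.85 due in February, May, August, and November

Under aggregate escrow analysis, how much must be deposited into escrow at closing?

$3,472.89

Cushion = 2 × $1,285.87 = $2,571.74
Trial balance (start $0, +$1,285.87 each month, − disbursements):
  Jan: +$1,285.87 → $1,285.87
  Feb: +$1,285.87 − $3,472.89 → -$901.15
  Mar: +$1,285.87 → $384.72
  Apr: +$1,285.87 → $1,670.59
  May: +$1,285.87 − $1,034.85 → $1,921.61
  Jun: +$1,285.87 − $3,832.74 → -$625.26
  Jul: +$1,285.87 → $660.61
  Aug: +$1,285.87 − $1,034.85 → $911.63
  Sep: +$1,285.87 → $2,197.50
  Oct: +$1,285.87 → $3,483.37
  Nov: +$1,285.87 − $2,222.37 → $2,546.87
  Dec: +$1,285.87 − $3,832.74 → $0.00
Lowest trial balance = -$901.15 (Feb)
Initial deposit = cushion − low point = $2,571.74 − (-$901.15) = $3,472.89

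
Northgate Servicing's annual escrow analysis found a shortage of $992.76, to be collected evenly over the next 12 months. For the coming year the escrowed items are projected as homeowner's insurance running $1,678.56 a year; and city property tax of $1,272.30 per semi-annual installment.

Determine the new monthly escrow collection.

$434.66

Homeowner's insurance — $1,678.56 annually
City property tax — $1,272.30 × 2 = $2,544.60 annually
Total annual escrow = $1,678.56 + $2,544.60 = $4,223.16
Base monthly escrow = $4,223.16 / 12 = $351.93
Shortage spread = $992.76 / 12 = $82.73/mo
New monthly escrow = $351.93 + $82.73 = $434.66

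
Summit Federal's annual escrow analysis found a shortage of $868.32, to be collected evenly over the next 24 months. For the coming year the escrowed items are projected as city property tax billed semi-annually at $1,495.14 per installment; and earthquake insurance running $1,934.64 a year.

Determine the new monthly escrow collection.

$446.59

City property tax: $1,495.14 × 2 = $2,990.28
Earthquake insurance: $1,934.64
Annual escrow total = $4,924.92
Base monthly escrow = $4,924.92 ÷ 12 = $410.41
Shortage spread = $868.32 / 24 = $36.18/mo
Adjusted monthly = $410.41 + $36.18 = $446.59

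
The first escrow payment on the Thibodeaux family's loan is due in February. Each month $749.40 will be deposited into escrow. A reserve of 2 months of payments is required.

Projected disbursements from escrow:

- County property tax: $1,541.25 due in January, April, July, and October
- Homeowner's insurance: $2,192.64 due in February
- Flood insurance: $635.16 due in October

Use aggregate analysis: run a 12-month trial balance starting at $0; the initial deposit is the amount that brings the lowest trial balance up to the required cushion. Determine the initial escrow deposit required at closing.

Cushion = 2 × $749.40 = $1,498.80
Trial balance (start $0, +$749.40 each month, − disbursements):
  Feb: +$749.40 − $2,192.64 → -$1,443.24
  Mar: +$749.40 → -$693.84
  Apr: +$749.40 − $1,541.25 → -$1,485.69
  May: +$749.40 → -$736.29
  Jun: +$749.40 → $13.11
  Jul: +$749.40 − $1,541.25 → -$778.74
  Aug: +$749.40 → -$29.34
  Sep: +$749.40 → $720.06
  Oct: +$749.40 − $2,176.41 → -$706.95
  Nov: +$749.40 → $42.45
  Dec: +$749.40 → $791.85
  Jan: +$749.40 − $1,541.25 → $0.00
Lowest trial balance = -$1,485.69 (Apr)
Initial deposit = cushion − low point = $1,498.80 − (-$1,485.69) = $2,984.49

$2,984.49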